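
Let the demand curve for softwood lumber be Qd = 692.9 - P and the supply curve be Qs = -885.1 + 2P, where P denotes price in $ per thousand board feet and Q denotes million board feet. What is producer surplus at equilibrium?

At equilibrium Qd = Qs, so 692.9 - P = -885.1 + 2P; collecting terms, 1578 = 3P and P* = 526.
From the demand curve, Q* = 692.9 - 526 = 166.9.
Supply choke price (Qs = 0): P = 442.55. Producer surplus = ½ × (526 - 442.55) × 166.9 = 6963.9025.

Producer surplus = 6963.9025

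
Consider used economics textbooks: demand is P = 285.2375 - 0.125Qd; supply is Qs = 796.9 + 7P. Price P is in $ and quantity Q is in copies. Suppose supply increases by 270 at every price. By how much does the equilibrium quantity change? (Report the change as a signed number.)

Inverting to quantity form: Qd = 2281.9 - 8P.
Equating demand and supply, 2281.9 - 8P = 796.9 + 7P gives 15P = 1485, so P* = 99.
From the demand curve, Q* = 2281.9 - 8(99) = 1489.9.
After the shift, supply is Qs = 1066.9 + 7P.
Re-solving, 15P = 1215 gives P = 81 and Q = 1633.9.
ΔQ = 1633.9 - 1489.9 = 144.

ΔQ = 144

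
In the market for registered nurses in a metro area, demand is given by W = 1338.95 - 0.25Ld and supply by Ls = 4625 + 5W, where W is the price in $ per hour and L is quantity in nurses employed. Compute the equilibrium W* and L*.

Inverting to quantity form: Ld = 5355.8 - 4W.
Set Ld = Ls: 5355.8 - 4W = 4625 + 5W, so 730.8 = 9W and W* = 81.2.
Substitute back: L* = 5355.8 - 4(81.2) = 5031.

W* = 81.2, L* = 5031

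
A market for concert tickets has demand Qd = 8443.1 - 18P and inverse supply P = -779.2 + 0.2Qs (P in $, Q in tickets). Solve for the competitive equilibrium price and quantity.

Solving each curve for Q: Qs = 3896 + 5P.
The market clears where 8443.1 - 18P = 3896 + 5P. Rearranging, 23P = 4547.1, hence P* = 197.7.
Substitute back: Q* = 8443.1 - 18(197.7) = 4884.5.

P* = 197.7, Q* = 4884.5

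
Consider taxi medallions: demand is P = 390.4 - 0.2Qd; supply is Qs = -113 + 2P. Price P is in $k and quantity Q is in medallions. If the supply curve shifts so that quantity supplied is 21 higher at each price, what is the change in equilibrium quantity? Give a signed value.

Rewriting in direct form: Qd = 1952 - 5P.
Equating demand and supply, 1952 - 5P = -113 + 2P gives 7P = 2065, so P* = 295.
From the demand curve, Q* = 1952 - 5(295) = 477.
After the shift, supply is Qs = -92 + 2P.
The new intersection has 2044 = 7P, i.e. P = 292, Q = 492.
ΔQ = 492 - 477 = 15.

ΔQ = 15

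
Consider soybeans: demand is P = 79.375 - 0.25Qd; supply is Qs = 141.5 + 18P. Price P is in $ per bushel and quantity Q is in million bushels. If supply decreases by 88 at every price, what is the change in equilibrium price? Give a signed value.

ΔP = 4

In direct form, Qd = 317.5 - 4P.
The market clears where 317.5 - 4P = 141.5 + 18P. Rearranging, 22P = 176, hence P* = 8.
Substitute back: Q* = 317.5 - 4(8) = 285.5.
After the shift, supply is Qs = 53.5 + 18P.
The new intersection has 264 = 22P, i.e. P = 12, Q = 269.5.
ΔP = 12 - 8 = 4.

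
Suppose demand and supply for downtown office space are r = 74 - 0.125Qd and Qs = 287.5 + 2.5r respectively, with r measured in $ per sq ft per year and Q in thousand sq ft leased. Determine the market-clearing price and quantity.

Inverting to quantity form: Qd = 592 - 8r.
At equilibrium Qd = Qs, so 592 - 8r = 287.5 + 2.5r; collecting terms, 304.5 = 10.5r and r* = 29.
Substitute back: Q* = 592 - 8(29) = 360.

r* = 29, Q* = 360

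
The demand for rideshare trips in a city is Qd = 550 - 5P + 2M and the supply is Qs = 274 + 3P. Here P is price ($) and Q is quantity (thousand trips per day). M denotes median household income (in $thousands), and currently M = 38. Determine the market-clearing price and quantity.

P* = 44, Q* = 406

With M = 38, demand is Qd = 626 - 5P.
The market clears where 626 - 5P = 274 + 3P. Rearranging, 8P = 352, hence P* = 44.
Substitute back: Q* = 626 - 5(44) = 406.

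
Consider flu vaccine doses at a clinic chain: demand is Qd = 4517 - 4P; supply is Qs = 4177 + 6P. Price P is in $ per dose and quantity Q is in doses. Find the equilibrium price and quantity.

P* = 34, Q* = 4381

The market clears where 4517 - 4P = 4177 + 6P. Rearranging, 10P = 340, hence P* = 34.
Plugging P* into demand: Q* = 4517 - 4(34) = 4381.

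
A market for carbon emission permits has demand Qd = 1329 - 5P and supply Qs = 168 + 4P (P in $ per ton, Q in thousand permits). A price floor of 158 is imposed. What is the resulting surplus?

At P = 158: Qd = 539 and Qs = 800.
Surplus = Qs - Qd = 800 - 539 = 261.

Surplus = 261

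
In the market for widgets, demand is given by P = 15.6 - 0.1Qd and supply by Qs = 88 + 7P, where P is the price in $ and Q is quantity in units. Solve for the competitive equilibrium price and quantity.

Inverting to quantity form: Qd = 156 - 10P.
Set Qd = Qs: 156 - 10P = 88 + 7P, so 68 = 17P and P* = 4.
Substitute back: Q* = 156 - 10(4) = 116.

P* = 4, Q* = 116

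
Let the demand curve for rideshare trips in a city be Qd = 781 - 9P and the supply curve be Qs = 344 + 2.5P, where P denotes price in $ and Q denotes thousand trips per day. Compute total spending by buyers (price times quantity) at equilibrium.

Total spending by buyers = 16682

At equilibrium Qd = Qs, so 781 - 9P = 344 + 2.5P; collecting terms, 437 = 11.5P and P* = 38.
Then Q* = 781 - 9(38) = 439.
Total spending by buyers = P* × Q* = 38 × 439 = 16682.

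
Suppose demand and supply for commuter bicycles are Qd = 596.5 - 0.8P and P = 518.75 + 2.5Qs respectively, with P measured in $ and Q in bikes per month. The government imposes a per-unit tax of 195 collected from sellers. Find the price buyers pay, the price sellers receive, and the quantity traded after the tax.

P_b = 735, P_s = 540, Q = 8.5

Solving each curve for Q: Qs = -207.5 + 0.4P.
Sellers keep P_s = P_b - 195 per unit, so supply in terms of the buyer price is Qs = -285.5 + 0.4P_b.
Market clearing requires 596.5 - 0.8P_b = -285.5 + 0.4P_b; hence 882 = 1.2P_b and P_b = 735.
Then P_s = 735 - 195 = 540 and Q = 596.5 - 0.8(735) = 8.5.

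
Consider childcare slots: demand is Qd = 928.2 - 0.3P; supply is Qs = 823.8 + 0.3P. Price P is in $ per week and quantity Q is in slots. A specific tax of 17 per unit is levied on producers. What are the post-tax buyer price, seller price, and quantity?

P_b = 182.5, P_s = 165.5, Q = 873.45

The tax drives a wedge P_b - P_s = 17. Substituting P_s = P_b - 17 into supply: Qs = 818.7 + 0.3P_b.
Market clearing requires 928.2 - 0.3P_b = 818.7 + 0.3P_b; hence 109.5 = 0.6P_b and P_b = 182.5.
So P_s = 165.5 and the quantity traded is Q = 928.2 - 0.3(182.5) = 873.45.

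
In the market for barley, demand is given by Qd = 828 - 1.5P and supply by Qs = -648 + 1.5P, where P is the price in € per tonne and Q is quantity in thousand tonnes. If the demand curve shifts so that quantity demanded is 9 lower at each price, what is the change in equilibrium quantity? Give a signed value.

ΔQ = -4.5

Set Qd = Qs: 828 - 1.5P = -648 + 1.5P, so 1476 = 3P and P* = 492.
Plugging P* into demand: Q* = 828 - 1.5(492) = 90.
After the shift, demand is Qd = 819 - 1.5P.
New equilibrium: 1467 = 3P, so P = 489 and Q = 85.5.
ΔQ = 85.5 - 90 = -4.5.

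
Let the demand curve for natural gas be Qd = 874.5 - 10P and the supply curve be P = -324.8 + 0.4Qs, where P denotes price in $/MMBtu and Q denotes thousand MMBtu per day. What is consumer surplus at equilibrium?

Rewriting in direct form: Qs = 812 + 2.5P.
Equating demand and supply, 874.5 - 10P = 812 + 2.5P gives 12.5P = 62.5, so P* = 5.
Substitute back: Q* = 874.5 - 10(5) = 824.5.
Demand choke price (Qd = 0): P = 874.5/10 = 87.45. Consumer surplus = ½ × (87.45 - 5) × 824.5 = 33990.0125.

Consumer surplus = 33990.0125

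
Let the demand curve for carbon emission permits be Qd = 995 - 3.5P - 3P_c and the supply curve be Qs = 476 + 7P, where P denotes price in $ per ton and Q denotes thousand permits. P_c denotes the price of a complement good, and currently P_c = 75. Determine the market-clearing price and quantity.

With P_c = 75, demand is Qd = 770 - 3.5P.
Set Qd = Qs: 770 - 3.5P = 476 + 7P, so 294 = 10.5P and P* = 28.
Substitute back: Q* = 770 - 3.5(28) = 672.

P* = 28, Q* = 672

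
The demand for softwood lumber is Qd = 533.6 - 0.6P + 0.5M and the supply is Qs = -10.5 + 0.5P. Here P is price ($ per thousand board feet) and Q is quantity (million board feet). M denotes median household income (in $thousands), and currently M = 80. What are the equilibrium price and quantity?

With M = 80, demand is Qd = 573.6 - 0.6P.
Equating demand and supply, 573.6 - 0.6P = -10.5 + 0.5P gives 1.1P = 584.1, so P* = 531.
Then Q* = 573.6 - 0.6(531) = 255.

P* = 531, Q* = 255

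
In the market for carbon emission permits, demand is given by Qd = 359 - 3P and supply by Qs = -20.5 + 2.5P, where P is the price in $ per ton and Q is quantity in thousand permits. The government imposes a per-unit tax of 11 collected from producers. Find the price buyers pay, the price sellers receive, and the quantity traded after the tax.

Producers keep P_s = P_b - 11 per unit, so supply in terms of the buyer price is Qs = -48 + 2.5P_b.
Set Qd = Qs: 359 - 3P_b = -48 + 2.5P_b, so 407 = 5.5P_b and P_b = 74.
So P_s = 63 and the quantity traded is Q = 359 - 3(74) = 137.

P_b = 74, P_s = 63, Q = 137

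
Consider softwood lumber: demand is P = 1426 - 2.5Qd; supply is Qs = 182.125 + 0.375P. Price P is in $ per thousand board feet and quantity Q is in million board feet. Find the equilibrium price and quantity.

Solving each curve for Q: Qd = 570.4 - 0.4P.
The market clears where 570.4 - 0.4P = 182.125 + 0.375P. Rearranging, 0.775P = 388.275, hence P* = 501.
From the demand curve, Q* = 570.4 - 0.4(501) = 370.

P* = 501, Q* = 370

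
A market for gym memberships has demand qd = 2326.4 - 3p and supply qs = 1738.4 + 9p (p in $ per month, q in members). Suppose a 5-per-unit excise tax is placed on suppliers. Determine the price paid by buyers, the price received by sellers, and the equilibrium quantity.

p_b = 52.75, p_s = 47.75, q = 2168.15

The tax drives a wedge p_b - p_s = 5. Substituting p_s = p_b - 5 into supply: qs = 1693.4 + 9p_b.
Equate demand and the shifted supply: 2326.4 - 3p_b = 1693.4 + 9p_b, giving 12p_b = 633, so p_b = 52.75.
So p_s = 47.75 and the quantity traded is q = 2326.4 - 3(52.75) = 2168.15.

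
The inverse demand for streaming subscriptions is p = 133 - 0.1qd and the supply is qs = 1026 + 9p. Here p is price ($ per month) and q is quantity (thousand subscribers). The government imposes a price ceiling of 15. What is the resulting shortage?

Shortage = 19

In direct form, qd = 1330 - 10p.
At p = 15: qd = 1180 and qs = 1161.
Shortage = qd - qs = 1180 - 1161 = 19.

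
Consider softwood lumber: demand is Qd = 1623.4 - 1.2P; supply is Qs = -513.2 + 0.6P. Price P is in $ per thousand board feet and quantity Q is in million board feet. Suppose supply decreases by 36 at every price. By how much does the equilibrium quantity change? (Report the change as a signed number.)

ΔQ = -24

Equating demand and supply, 1623.4 - 1.2P = -513.2 + 0.6P gives 1.8P = 2136.6, so P* = 1187.
Substitute back: Q* = 1623.4 - 1.2(1187) = 199.
After the shift, supply is Qs = -549.2 + 0.6P.
The new intersection has 2172.6 = 1.8P, i.e. P = 1207, Q = 175.
ΔQ = 175 - 199 = -24.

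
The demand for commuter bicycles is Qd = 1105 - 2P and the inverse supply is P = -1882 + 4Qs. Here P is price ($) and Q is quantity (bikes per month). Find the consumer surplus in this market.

Rewriting in direct form: Qs = 470.5 + 0.25P.
The market clears where 1105 - 2P = 470.5 + 0.25P. Rearranging, 2.25P = 634.5, hence P* = 282.
From the demand curve, Q* = 1105 - 2(282) = 541.
Demand choke price (Qd = 0): P = 1105/2 = 552.5. Consumer surplus = ½ × (552.5 - 282) × 541 = 73170.25.

Consumer surplus = 73170.25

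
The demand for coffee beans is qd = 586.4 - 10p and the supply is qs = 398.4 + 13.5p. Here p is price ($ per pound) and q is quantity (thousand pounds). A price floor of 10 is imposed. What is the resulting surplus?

With p fixed at 10, quantity demanded is 486.4 and quantity supplied is 533.4.
Surplus = qs - qd = 533.4 - 486.4 = 47.

Surplus = 47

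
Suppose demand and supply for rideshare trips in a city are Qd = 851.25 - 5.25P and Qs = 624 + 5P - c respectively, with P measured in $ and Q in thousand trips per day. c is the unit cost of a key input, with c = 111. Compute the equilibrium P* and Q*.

P* = 33, Q* = 678

With c = 111, supply is Qs = 513 + 5P.
Set Qd = Qs: 851.25 - 5.25P = 513 + 5P, so 338.25 = 10.25P and P* = 33.
Plugging P* into demand: Q* = 851.25 - 5.25(33) = 678.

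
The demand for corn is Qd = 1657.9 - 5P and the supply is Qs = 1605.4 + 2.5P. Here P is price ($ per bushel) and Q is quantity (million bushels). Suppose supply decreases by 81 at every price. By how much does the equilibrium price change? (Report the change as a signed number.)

Equating demand and supply, 1657.9 - 5P = 1605.4 + 2.5P gives 7.5P = 52.5, so P* = 7.
From the demand curve, Q* = 1657.9 - 5(7) = 1622.9.
After the shift, supply is Qs = 1524.4 + 2.5P.
New equilibrium: 133.5 = 7.5P, so P = 17.8 and Q = 1568.9.
ΔP = 17.8 - 7 = 10.8.

ΔP = 10.8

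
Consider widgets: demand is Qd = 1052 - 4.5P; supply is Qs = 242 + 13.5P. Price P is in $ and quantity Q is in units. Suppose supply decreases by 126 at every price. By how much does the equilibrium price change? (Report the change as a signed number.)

Equating demand and supply, 1052 - 4.5P = 242 + 13.5P gives 18P = 810, so P* = 45.
Substitute back: Q* = 1052 - 4.5(45) = 849.5.
After the shift, supply is Qs = 116 + 13.5P.
The new intersection has 936 = 18P, i.e. P = 52, Q = 818.
ΔP = 52 - 45 = 7.

ΔP = 7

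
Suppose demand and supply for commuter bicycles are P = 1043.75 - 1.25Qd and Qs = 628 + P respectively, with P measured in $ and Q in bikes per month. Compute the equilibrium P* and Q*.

Rewriting in direct form: Qd = 835 - 0.8P.
Set Qd = Qs: 835 - 0.8P = 628 + P, so 207 = 1.8P and P* = 115.
From the demand curve, Q* = 835 - 0.8(115) = 743.

P* = 115, Q* = 743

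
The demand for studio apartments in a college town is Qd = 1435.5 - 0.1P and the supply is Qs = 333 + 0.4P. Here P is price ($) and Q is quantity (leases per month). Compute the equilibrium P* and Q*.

Set Qd = Qs: 1435.5 - 0.1P = 333 + 0.4P, so 1102.5 = 0.5P and P* = 2205.
Substitute back: Q* = 1435.5 - 0.1(2205) = 1215.

P* = 2205, Q* = 1215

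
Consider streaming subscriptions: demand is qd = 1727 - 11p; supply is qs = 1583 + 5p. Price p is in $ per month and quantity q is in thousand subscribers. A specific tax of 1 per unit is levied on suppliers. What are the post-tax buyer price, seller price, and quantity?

p_b = 9.3125, p_s = 8.3125, q = 1624.5625

The tax drives a wedge p_b - p_s = 1. Substituting p_s = p_b - 1 into supply: qs = 1578 + 5p_b.
Market clearing requires 1727 - 11p_b = 1578 + 5p_b; hence 149 = 16p_b and p_b = 9.3125.
Then p_s = 9.3125 - 1 = 8.3125 and q = 1727 - 11(9.3125) = 1624.5625.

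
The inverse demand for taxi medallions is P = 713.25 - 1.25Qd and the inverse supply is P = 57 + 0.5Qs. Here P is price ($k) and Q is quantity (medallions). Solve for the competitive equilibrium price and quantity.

P* = 244.5, Q* = 375

In direct form, Qd = 570.6 - 0.8P and Qs = -114 + 2P.
Set Qd = Qs: 570.6 - 0.8P = -114 + 2P, so 684.6 = 2.8P and P* = 244.5.
Plugging P* into demand: Q* = 570.6 - 0.8(244.5) = 375.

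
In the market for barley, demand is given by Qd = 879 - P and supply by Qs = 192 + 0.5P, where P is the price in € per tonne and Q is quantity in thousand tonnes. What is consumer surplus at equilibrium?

Equating demand and supply, 879 - P = 192 + 0.5P gives 1.5P = 687, so P* = 458.
Substitute back: Q* = 879 - 458 = 421.
Demand choke price (Qd = 0): P = 879. Consumer surplus = ½ × (879 - 458) × 421 = 88620.5.

Consumer surplus = 88620.5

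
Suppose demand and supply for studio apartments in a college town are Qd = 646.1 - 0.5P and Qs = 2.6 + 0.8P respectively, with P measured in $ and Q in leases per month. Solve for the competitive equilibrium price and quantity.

At equilibrium Qd = Qs, so 646.1 - 0.5P = 2.6 + 0.8P; collecting terms, 643.5 = 1.3P and P* = 495.
Plugging P* into demand: Q* = 646.1 - 0.5(495) = 398.6.

P* = 495, Q* = 398.6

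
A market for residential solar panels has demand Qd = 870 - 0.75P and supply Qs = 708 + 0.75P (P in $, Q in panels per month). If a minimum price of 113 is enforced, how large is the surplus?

Surplus = 7.5

Evaluating both curves at the floor price 113 gives Qd = 785.25, Qs = 792.75.
Surplus = Qs - Qd = 792.75 - 785.25 = 7.5.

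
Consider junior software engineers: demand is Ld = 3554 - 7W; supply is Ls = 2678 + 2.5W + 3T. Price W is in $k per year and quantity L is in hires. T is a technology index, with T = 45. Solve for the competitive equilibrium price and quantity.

With T = 45, supply is Ls = 2813 + 2.5W.
Equating demand and supply, 3554 - 7W = 2813 + 2.5W gives 9.5W = 741, so W* = 78.
Plugging W* into demand: L* = 3554 - 7(78) = 3008.

W* = 78, L* = 3008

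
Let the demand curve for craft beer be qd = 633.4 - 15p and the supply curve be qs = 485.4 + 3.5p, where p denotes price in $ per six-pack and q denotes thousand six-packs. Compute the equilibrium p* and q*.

At equilibrium qd = qs, so 633.4 - 15p = 485.4 + 3.5p; collecting terms, 148 = 18.5p and p* = 8.
Substitute back: q* = 633.4 - 15(8) = 513.4.

p* = 8, q* = 513.4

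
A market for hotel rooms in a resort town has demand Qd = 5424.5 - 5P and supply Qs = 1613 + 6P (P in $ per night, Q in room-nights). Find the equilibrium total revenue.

Set Qd = Qs: 5424.5 - 5P = 1613 + 6P, so 3811.5 = 11P and P* = 346.5.
From the demand curve, Q* = 5424.5 - 5(346.5) = 3692.
Total revenue = P* × Q* = 346.5 × 3692 = 1279278.

Total revenue = 1279278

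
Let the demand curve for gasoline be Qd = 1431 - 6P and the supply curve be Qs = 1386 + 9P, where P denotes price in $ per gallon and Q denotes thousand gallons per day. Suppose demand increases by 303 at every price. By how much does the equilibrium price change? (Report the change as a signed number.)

At equilibrium Qd = Qs, so 1431 - 6P = 1386 + 9P; collecting terms, 45 = 15P and P* = 3.
From the demand curve, Q* = 1431 - 6(3) = 1413.
After the shift, demand is Qd = 1734 - 6P.
The new intersection has 348 = 15P, i.e. P = 23.2, Q = 1594.8.
ΔP = 23.2 - 3 = 20.2.

ΔP = 20.2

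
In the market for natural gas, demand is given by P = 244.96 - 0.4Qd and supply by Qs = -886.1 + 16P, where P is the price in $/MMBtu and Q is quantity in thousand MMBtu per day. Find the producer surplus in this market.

Producer surplus = 5250.5628125

Inverting to quantity form: Qd = 612.4 - 2.5P.
Equating demand and supply, 612.4 - 2.5P = -886.1 + 16P gives 18.5P = 1498.5, so P* = 81.
Plugging P* into demand: Q* = 612.4 - 2.5(81) = 409.9.
Supply choke price (Qs = 0): P = 55.38125. Producer surplus = ½ × (81 - 55.38125) × 409.9 = 5250.5628125.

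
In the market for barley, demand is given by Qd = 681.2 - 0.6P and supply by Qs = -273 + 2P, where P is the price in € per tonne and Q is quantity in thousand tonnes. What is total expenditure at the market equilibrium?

The market clears where 681.2 - 0.6P = -273 + 2P. Rearranging, 2.6P = 954.2, hence P* = 367.
Substitute back: Q* = 681.2 - 0.6(367) = 461.
Total expenditure = P* × Q* = 367 × 461 = 169187.

Total expenditure = 169187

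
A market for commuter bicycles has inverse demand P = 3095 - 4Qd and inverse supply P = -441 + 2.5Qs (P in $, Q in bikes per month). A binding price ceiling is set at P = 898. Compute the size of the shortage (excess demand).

Shortage = 13.65

Solving each curve for Q: Qd = 773.75 - 0.25P and Qs = 176.4 + 0.4P.
Evaluating both curves at the ceiling price 898 gives Qd = 549.25, Qs = 535.6.
Shortage = Qd - Qs = 549.25 - 535.6 = 13.65.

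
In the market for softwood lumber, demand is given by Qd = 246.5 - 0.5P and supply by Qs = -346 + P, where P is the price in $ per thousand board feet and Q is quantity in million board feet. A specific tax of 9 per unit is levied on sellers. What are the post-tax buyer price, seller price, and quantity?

P_b = 401, P_s = 392, Q = 46

Sellers keep P_s = P_b - 9 per unit, so supply in terms of the buyer price is Qs = -355 + P_b.
Equate demand and the shifted supply: 246.5 - 0.5P_b = -355 + P_b, giving 1.5P_b = 601.5, so P_b = 401.
Then P_s = 401 - 9 = 392 and Q = 246.5 - 0.5(401) = 46.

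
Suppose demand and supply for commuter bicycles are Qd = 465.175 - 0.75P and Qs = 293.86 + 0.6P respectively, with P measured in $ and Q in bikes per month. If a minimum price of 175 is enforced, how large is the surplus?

Surplus = 64.935

Evaluating both curves at the floor price 175 gives Qd = 333.925, Qs = 398.86.
Surplus = Qs - Qd = 398.86 - 333.925 = 64.935.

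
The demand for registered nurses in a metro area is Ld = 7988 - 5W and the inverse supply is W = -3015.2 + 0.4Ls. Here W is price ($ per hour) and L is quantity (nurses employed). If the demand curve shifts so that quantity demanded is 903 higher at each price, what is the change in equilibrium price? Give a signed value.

In direct form, Ls = 7538 + 2.5W.
Equating demand and supply, 7988 - 5W = 7538 + 2.5W gives 7.5W = 450, so W* = 60.
Substitute back: L* = 7988 - 5(60) = 7688.
After the shift, demand is Ld = 8891 - 5W.
Re-solving, 7.5W = 1353 gives W = 180.4 and L = 7989.
ΔW = 180.4 - 60 = 120.4.

ΔW = 120.4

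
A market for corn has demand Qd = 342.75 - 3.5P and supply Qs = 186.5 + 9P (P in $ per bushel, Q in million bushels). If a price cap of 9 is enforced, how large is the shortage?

With P fixed at 9, quantity demanded is 311.25 and quantity supplied is 267.5.
Shortage = Qd - Qs = 311.25 - 267.5 = 43.75.

Shortage = 43.75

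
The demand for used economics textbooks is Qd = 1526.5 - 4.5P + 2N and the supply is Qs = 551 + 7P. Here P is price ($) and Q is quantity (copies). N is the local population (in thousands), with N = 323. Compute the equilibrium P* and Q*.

With N = 323, demand is Qd = 2172.5 - 4.5P.
At equilibrium Qd = Qs, so 2172.5 - 4.5P = 551 + 7P; collecting terms, 1621.5 = 11.5P and P* = 141.
Then Q* = 2172.5 - 4.5(141) = 1538.

P* = 141, Q* = 1538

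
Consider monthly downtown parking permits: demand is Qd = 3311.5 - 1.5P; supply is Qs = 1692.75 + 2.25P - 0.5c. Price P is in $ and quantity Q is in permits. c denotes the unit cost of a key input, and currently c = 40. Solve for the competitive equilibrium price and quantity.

With c = 40, supply is Qs = 1672.75 + 2.25P.
At equilibrium Qd = Qs, so 3311.5 - 1.5P = 1672.75 + 2.25P; collecting terms, 1638.75 = 3.75P and P* = 437.
From the demand curve, Q* = 3311.5 - 1.5(437) = 2656.

P* = 437, Q* = 2656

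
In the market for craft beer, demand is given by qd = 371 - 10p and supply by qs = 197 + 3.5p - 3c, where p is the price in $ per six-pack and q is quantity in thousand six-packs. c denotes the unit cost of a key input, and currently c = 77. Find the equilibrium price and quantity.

p* = 30, q* = 71

With c = 77, supply is qs = -34 + 3.5p.
Equating demand and supply, 371 - 10p = -34 + 3.5p gives 13.5p = 405, so p* = 30.
Then q* = 371 - 10(30) = 71.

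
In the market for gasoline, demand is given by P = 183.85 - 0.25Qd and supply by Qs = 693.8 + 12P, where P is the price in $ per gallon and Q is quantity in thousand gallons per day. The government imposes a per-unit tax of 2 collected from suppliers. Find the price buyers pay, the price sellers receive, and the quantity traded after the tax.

Rewriting in direct form: Qd = 735.4 - 4P.
The tax drives a wedge P_b - P_s = 2. Substituting P_s = P_b - 2 into supply: Qs = 669.8 + 12P_b.
Set Qd = Qs: 735.4 - 4P_b = 669.8 + 12P_b, so 65.6 = 16P_b and P_b = 4.1.
So P_s = 2.1 and the quantity traded is Q = 735.4 - 4(4.1) = 719.

P_b = 4.1, P_s = 2.1, Q = 719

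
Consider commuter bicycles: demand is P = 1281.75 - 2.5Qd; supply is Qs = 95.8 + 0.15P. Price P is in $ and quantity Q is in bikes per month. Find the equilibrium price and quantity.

P* = 758, Q* = 209.5

Inverting to quantity form: Qd = 512.7 - 0.4P.
At equilibrium Qd = Qs, so 512.7 - 0.4P = 95.8 + 0.15P; collecting terms, 416.9 = 0.55P and P* = 758.
Then Q* = 512.7 - 0.4(758) = 209.5.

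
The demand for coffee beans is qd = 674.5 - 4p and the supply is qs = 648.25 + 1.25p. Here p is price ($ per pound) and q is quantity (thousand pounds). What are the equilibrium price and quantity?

p* = 5, q* = 654.5

At equilibrium qd = qs, so 674.5 - 4p = 648.25 + 1.25p; collecting terms, 26.25 = 5.25p and p* = 5.
Plugging p* into demand: q* = 674.5 - 4(5) = 654.5.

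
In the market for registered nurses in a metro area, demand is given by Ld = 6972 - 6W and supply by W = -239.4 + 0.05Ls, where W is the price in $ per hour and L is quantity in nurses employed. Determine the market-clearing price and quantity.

Solving each curve for L: Ls = 4788 + 20W.
At equilibrium Ld = Ls, so 6972 - 6W = 4788 + 20W; collecting terms, 2184 = 26W and W* = 84.
From the demand curve, L* = 6972 - 6(84) = 6468.

W* = 84, L* = 6468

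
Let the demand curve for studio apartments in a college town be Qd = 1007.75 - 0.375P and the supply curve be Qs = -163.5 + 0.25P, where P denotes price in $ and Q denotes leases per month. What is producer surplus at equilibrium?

Set Qd = Qs: 1007.75 - 0.375P = -163.5 + 0.25P, so 1171.25 = 0.625P and P* = 1874.
From the demand curve, Q* = 1007.75 - 0.375(1874) = 305.
Supply choke price (Qs = 0): P = 654. Producer surplus = ½ × (1874 - 654) × 305 = 186050.

Producer surplus = 186050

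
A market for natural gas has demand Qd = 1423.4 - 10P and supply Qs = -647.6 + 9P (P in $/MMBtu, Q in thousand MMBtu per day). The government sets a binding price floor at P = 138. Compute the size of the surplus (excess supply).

Evaluating both curves at the floor price 138 gives Qd = 43.4, Qs = 594.4.
Surplus = Qs - Qd = 594.4 - 43.4 = 551.

Surplus = 551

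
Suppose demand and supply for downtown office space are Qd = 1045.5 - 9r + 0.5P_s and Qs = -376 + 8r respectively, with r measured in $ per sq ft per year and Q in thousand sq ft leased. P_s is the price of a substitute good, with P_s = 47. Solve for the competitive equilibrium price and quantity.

r* = 85, Q* = 304

With P_s = 47, demand is Qd = 1069 - 9r.
Set Qd = Qs: 1069 - 9r = -376 + 8r, so 1445 = 17r and r* = 85.
From the demand curve, Q* = 1069 - 9(85) = 304.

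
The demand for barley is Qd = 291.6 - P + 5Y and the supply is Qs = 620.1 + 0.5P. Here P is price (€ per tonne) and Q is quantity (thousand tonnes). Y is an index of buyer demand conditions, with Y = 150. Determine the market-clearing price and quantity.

P* = 281, Q* = 760.6

With Y = 150, demand is Qd = 1041.6 - P.
Equating demand and supply, 1041.6 - P = 620.1 + 0.5P gives 1.5P = 421.5, so P* = 281.
Plugging P* into demand: Q* = 1041.6 - 281 = 760.6.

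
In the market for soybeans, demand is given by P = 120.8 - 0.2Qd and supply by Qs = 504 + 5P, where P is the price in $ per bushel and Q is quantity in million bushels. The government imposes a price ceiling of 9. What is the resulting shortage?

Shortage = 10

Solving each curve for Q: Qd = 604 - 5P.
At P = 9: Qd = 559 and Qs = 549.
Shortage = Qd - Qs = 559 - 549 = 10.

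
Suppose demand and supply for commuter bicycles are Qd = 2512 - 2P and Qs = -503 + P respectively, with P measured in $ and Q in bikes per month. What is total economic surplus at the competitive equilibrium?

The market clears where 2512 - 2P = -503 + P. Rearranging, 3P = 3015, hence P* = 1005.
Substitute back: Q* = 2512 - 2(1005) = 502.
Demand choke price = 1256; supply choke price = 503. CS = ½(1256 - 1005)(502) = 63001; PS = ½(1005 - 503)(502) = 126002. Total surplus = 189003.

Total surplus = 189003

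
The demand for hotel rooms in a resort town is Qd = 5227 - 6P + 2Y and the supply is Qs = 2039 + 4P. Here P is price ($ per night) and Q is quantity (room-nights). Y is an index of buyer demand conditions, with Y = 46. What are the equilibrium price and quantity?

P* = 328, Q* = 3351

With Y = 46, demand is Qd = 5319 - 6P.
The market clears where 5319 - 6P = 2039 + 4P. Rearranging, 10P = 3280, hence P* = 328.
Then Q* = 5319 - 6(328) = 3351.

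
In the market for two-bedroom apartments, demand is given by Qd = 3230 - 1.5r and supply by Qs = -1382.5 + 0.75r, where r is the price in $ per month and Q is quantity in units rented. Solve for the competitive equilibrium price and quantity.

At equilibrium Qd = Qs, so 3230 - 1.5r = -1382.5 + 0.75r; collecting terms, 4612.5 = 2.25r and r* = 2050.
Substitute back: Q* = 3230 - 1.5(2050) = 155.

r* = 2050, Q* = 155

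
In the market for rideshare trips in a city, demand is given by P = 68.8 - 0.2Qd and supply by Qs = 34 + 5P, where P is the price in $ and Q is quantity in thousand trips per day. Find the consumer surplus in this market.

Consumer surplus = 3572.1

Solving each curve for Q: Qd = 344 - 5P.
Equating demand and supply, 344 - 5P = 34 + 5P gives 10P = 310, so P* = 31.
Then Q* = 344 - 5(31) = 189.
Demand choke price (Qd = 0): P = 344/5 = 68.8. Consumer surplus = ½ × (68.8 - 31) × 189 = 3572.1.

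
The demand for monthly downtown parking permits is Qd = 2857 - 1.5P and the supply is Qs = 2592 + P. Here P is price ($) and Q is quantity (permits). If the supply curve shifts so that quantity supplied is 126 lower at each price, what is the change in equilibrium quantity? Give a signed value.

The market clears where 2857 - 1.5P = 2592 + P. Rearranging, 2.5P = 265, hence P* = 106.
Plugging P* into demand: Q* = 2857 - 1.5(106) = 2698.
After the shift, supply is Qs = 2466 + P.
Re-solving, 2.5P = 391 gives P = 156.4 and Q = 2622.4.
ΔQ = 2622.4 - 2698 = -75.6.

ΔQ = -75.6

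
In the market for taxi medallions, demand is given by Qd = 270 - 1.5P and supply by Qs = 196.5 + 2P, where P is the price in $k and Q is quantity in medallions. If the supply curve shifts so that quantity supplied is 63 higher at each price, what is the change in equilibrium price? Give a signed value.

ΔP = -18

At equilibrium Qd = Qs, so 270 - 1.5P = 196.5 + 2P; collecting terms, 73.5 = 3.5P and P* = 21.
From the demand curve, Q* = 270 - 1.5(21) = 238.5.
After the shift, supply is Qs = 259.5 + 2P.
Re-solving, 3.5P = 10.5 gives P = 3 and Q = 265.5.
ΔP = 3 - 21 = -18.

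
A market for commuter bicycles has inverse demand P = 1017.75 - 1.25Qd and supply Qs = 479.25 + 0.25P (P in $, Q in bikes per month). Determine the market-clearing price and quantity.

P* = 319, Q* = 559

Solving each curve for Q: Qd = 814.2 - 0.8P.
At equilibrium Qd = Qs, so 814.2 - 0.8P = 479.25 + 0.25P; collecting terms, 334.95 = 1.05P and P* = 319.
Plugging P* into demand: Q* = 814.2 - 0.8(319) = 559.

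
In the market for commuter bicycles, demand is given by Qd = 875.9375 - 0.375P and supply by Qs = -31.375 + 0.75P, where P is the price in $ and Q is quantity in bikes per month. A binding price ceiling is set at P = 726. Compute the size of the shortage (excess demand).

At P = 726: Qd = 603.6875 and Qs = 513.125.
Shortage = Qd - Qs = 603.6875 - 513.125 = 90.5625.

Shortage = 90.5625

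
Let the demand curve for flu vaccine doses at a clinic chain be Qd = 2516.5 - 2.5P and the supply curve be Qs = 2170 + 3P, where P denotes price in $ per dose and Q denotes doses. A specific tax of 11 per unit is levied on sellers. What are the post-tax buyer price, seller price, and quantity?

P_b = 69, P_s = 58, Q = 2344

Sellers keep P_s = P_b - 11 per unit, so supply in terms of the buyer price is Qs = 2137 + 3P_b.
Market clearing requires 2516.5 - 2.5P_b = 2137 + 3P_b; hence 379.5 = 5.5P_b and P_b = 69.
So P_s = 58 and the quantity traded is Q = 2516.5 - 2.5(69) = 2344.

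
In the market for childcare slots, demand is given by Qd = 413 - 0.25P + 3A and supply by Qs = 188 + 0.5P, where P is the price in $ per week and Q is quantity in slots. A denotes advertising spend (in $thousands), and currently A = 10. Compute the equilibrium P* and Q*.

P* = 340, Q* = 358

With A = 10, demand is Qd = 443 - 0.25P.
At equilibrium Qd = Qs, so 443 - 0.25P = 188 + 0.5P; collecting terms, 255 = 0.75P and P* = 340.
From the demand curve, Q* = 443 - 0.25(340) = 358.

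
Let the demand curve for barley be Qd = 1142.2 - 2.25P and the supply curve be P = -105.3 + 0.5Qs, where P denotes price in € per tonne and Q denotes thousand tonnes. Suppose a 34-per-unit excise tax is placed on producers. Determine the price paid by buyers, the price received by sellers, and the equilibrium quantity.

Solving each curve for Q: Qs = 210.6 + 2P.
With a tax of 34 on producers, they supply based on the net price P_s = P_b - 34, so Qs = 142.6 + 2P_b.
Equate demand and the shifted supply: 1142.2 - 2.25P_b = 142.6 + 2P_b, giving 4.25P_b = 999.6, so P_b = 235.2.
So P_s = 201.2 and the quantity traded is Q = 1142.2 - 2.25(235.2) = 613.

P_b = 235.2, P_s = 201.2, Q = 613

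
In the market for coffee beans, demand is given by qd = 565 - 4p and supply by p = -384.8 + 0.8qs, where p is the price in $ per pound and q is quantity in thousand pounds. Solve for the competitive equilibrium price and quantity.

Inverting to quantity form: qs = 481 + 1.25p.
Equating demand and supply, 565 - 4p = 481 + 1.25p gives 5.25p = 84, so p* = 16.
Plugging p* into demand: q* = 565 - 4(16) = 501.

p* = 16, q* = 501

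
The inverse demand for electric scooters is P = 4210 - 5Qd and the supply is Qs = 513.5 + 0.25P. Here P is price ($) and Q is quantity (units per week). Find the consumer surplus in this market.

Consumer surplus = 1211040

In direct form, Qd = 842 - 0.2P.
Set Qd = Qs: 842 - 0.2P = 513.5 + 0.25P, so 328.5 = 0.45P and P* = 730.
Then Q* = 842 - 0.2(730) = 696.
Demand choke price (Qd = 0): P = 842/0.2 = 4210. Consumer surplus = ½ × (4210 - 730) × 696 = 1211040.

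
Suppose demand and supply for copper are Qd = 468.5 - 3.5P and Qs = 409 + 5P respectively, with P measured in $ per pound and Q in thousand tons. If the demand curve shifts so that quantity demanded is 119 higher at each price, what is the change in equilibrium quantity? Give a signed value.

ΔQ = 70

Equating demand and supply, 468.5 - 3.5P = 409 + 5P gives 8.5P = 59.5, so P* = 7.
Plugging P* into demand: Q* = 468.5 - 3.5(7) = 444.
After the shift, demand is Qd = 587.5 - 3.5P.
Re-solving, 8.5P = 178.5 gives P = 21 and Q = 514.
ΔQ = 514 - 444 = 70.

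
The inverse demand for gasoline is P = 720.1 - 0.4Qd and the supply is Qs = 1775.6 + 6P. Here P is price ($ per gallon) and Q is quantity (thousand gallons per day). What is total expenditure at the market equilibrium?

Inverting to quantity form: Qd = 1800.25 - 2.5P.
Equating demand and supply, 1800.25 - 2.5P = 1775.6 + 6P gives 8.5P = 24.65, so P* = 2.9.
Substitute back: Q* = 1800.25 - 2.5(2.9) = 1793.
Total expenditure = P* × Q* = 2.9 × 1793 = 5199.7.

Total expenditure = 5199.7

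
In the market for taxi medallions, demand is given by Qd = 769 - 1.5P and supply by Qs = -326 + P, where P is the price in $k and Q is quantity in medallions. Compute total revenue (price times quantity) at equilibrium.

Total revenue = 49056

At equilibrium Qd = Qs, so 769 - 1.5P = -326 + P; collecting terms, 1095 = 2.5P and P* = 438.
Substitute back: Q* = 769 - 1.5(438) = 112.
Total revenue = P* × Q* = 438 × 112 = 49056.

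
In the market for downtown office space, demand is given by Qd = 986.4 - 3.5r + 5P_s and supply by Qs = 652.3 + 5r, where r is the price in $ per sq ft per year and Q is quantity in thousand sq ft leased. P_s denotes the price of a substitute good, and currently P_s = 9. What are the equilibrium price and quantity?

With P_s = 9, demand is Qd = 1031.4 - 3.5r.
The market clears where 1031.4 - 3.5r = 652.3 + 5r. Rearranging, 8.5r = 379.1, hence r* = 44.6.
Substitute back: Q* = 1031.4 - 3.5(44.6) = 875.3.

r* = 44.6, Q* = 875.3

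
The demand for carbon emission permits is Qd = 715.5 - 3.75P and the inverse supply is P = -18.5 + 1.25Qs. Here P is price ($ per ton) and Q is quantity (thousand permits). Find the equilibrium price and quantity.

P* = 154, Q* = 138

Rewriting in direct form: Qs = 14.8 + 0.8P.
Equating demand and supply, 715.5 - 3.75P = 14.8 + 0.8P gives 4.55P = 700.7, so P* = 154.
Then Q* = 715.5 - 3.75(154) = 138.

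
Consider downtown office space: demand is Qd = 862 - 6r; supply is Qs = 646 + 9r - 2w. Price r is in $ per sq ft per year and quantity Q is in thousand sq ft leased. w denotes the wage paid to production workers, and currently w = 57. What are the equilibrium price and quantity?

r* = 22, Q* = 730

With w = 57, supply is Qs = 532 + 9r.
At equilibrium Qd = Qs, so 862 - 6r = 532 + 9r; collecting terms, 330 = 15r and r* = 22.
Then Q* = 862 - 6(22) = 730.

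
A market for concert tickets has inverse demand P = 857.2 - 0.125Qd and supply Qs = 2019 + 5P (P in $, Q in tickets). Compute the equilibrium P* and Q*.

Rewriting in direct form: Qd = 6857.6 - 8P.
Equating demand and supply, 6857.6 - 8P = 2019 + 5P gives 13P = 4838.6, so P* = 372.2.
Then Q* = 6857.6 - 8(372.2) = 3880.

P* = 372.2, Q* = 3880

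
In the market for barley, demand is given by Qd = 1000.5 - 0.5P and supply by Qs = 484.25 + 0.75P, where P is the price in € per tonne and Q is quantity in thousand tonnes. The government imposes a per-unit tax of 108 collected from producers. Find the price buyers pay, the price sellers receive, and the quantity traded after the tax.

The tax drives a wedge P_b - P_s = 108. Substituting P_s = P_b - 108 into supply: Qs = 403.25 + 0.75P_b.
Set Qd = Qs: 1000.5 - 0.5P_b = 403.25 + 0.75P_b, so 597.25 = 1.25P_b and P_b = 477.8.
So P_s = 369.8 and the quantity traded is Q = 1000.5 - 0.5(477.8) = 761.6.

P_b = 477.8, P_s = 369.8, Q = 761.6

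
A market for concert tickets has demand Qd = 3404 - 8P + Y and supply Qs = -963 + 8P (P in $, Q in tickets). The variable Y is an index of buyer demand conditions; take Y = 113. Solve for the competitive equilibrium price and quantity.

With Y = 113, demand is Qd = 3517 - 8P.
At equilibrium Qd = Qs, so 3517 - 8P = -963 + 8P; collecting terms, 4480 = 16P and P* = 280.
Plugging P* into demand: Q* = 3517 - 8(280) = 1277.

P* = 280, Q* = 1277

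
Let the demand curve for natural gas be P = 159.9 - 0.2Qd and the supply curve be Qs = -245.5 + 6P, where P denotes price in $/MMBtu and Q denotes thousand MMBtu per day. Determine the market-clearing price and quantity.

P* = 95, Q* = 324.5

Solving each curve for Q: Qd = 799.5 - 5P.
Set Qd = Qs: 799.5 - 5P = -245.5 + 6P, so 1045 = 11P and P* = 95.
Plugging P* into demand: Q* = 799.5 - 5(95) = 324.5.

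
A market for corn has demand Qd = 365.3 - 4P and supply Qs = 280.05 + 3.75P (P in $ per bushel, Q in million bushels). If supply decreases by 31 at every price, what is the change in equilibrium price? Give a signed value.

Equating demand and supply, 365.3 - 4P = 280.05 + 3.75P gives 7.75P = 85.25, so P* = 11.
Plugging P* into demand: Q* = 365.3 - 4(11) = 321.3.
After the shift, supply is Qs = 249.05 + 3.75P.
The new intersection has 116.25 = 7.75P, i.e. P = 15, Q = 305.3.
ΔP = 15 - 11 = 4.

ΔP = 4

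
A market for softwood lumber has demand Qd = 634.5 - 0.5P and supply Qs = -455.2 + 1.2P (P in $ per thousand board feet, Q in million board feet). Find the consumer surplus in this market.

The market clears where 634.5 - 0.5P = -455.2 + 1.2P. Rearranging, 1.7P = 1089.7, hence P* = 641.
Substitute back: Q* = 634.5 - 0.5(641) = 314.
Demand choke price (Qd = 0): P = 634.5/0.5 = 1269. Consumer surplus = ½ × (1269 - 641) × 314 = 98596.

Consumer surplus = 98596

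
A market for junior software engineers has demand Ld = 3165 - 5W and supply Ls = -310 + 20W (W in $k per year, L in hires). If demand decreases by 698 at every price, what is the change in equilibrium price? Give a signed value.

ΔW = -27.92

At equilibrium Ld = Ls, so 3165 - 5W = -310 + 20W; collecting terms, 3475 = 25W and W* = 139.
Substitute back: L* = 3165 - 5(139) = 2470.
After the shift, demand is Ld = 2467 - 5W.
Re-solving, 25W = 2777 gives W = 111.08 and L = 1911.6.
ΔW = 111.08 - 139 = -27.92.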